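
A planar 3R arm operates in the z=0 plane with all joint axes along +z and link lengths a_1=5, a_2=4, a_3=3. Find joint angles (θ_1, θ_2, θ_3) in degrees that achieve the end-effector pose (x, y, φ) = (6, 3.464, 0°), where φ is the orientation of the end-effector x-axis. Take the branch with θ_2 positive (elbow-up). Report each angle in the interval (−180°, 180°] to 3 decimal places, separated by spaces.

wrist centre = target − a_3·(cos φ, sin φ) = (3.0000, 3.4640)
cos θ_2 = (20.9993−5²−4²)/(2·5·4) = -0.5000; θ_2 = 120.0012° (elbow-up)
β = atan2(3.4640,3.0000) = 49.1058°; ψ = atan2(3.4641,2.9999) = 49.1069°
θ_1 = β − ψ = -0.0012°
θ_3 = φ − θ_1 − θ_2 = -120.0000° (wrapped to (-180°,180°])

-0.001 120.001 -120.000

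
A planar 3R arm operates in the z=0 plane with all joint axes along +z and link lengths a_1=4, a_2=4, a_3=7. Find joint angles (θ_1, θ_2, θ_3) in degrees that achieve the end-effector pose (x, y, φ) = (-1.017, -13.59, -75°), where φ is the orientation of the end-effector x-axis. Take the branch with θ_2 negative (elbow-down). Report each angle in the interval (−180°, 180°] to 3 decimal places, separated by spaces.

wrist centre = target − a_3·(cos φ, sin φ) = (-2.8287, -6.8285)
cos θ_2 = (54.6304−4²−4²)/(2·4·4) = 0.7072; θ_2 = -44.9924° (elbow-down)
β = atan2(-6.8285,-2.8287) = -112.5019°; ψ = atan2(-2.8281,6.8288) = -22.4962°
θ_1 = β − ψ = -90.0057°
θ_3 = φ − θ_1 − θ_2 = 59.9981° (wrapped to (-180°,180°])

-90.006 -44.992 59.998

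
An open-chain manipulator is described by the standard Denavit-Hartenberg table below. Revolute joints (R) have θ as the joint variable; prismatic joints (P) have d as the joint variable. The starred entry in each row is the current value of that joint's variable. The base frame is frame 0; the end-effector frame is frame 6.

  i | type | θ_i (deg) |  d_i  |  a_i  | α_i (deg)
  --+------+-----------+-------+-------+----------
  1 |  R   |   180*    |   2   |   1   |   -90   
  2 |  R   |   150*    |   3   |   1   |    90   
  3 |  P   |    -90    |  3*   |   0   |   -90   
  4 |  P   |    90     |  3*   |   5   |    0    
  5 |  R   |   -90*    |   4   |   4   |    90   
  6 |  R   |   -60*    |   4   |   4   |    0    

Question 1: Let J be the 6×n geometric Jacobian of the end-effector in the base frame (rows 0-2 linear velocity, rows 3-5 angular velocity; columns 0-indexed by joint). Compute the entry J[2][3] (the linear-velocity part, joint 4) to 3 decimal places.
prismatic axis z_3 = (0.8660,-0.0000,-0.5000)
J_v[:, 3] = z_3; J_ω[:, 3] = (0,0,0)
entry J[2][3] = -0.5000

-0.500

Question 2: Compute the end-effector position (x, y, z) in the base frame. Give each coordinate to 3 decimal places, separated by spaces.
1.928 3.000 -2.000

after link 1: o_1 = (-1.0000, 0.0000, 2.0000)
after link 2: o_2 = (-0.1340, -3.0000, 1.5000)
after link 3: o_3 = (-1.6340, -3.0000, -1.0981)
after link 4: o_4 = (3.4641, -3.0000, 1.7321)
after link 5: o_5 = (6.9282, 1.0000, -0.2679)
after link 6: o_6 = (1.9282, 3.0000, -2.0000)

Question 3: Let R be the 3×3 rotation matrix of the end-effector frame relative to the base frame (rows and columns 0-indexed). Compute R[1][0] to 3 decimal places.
0.500

End-effector x-axis (col 0 of R) = (-0.7500,0.5000,0.4330)
R[1][0] = 0.5000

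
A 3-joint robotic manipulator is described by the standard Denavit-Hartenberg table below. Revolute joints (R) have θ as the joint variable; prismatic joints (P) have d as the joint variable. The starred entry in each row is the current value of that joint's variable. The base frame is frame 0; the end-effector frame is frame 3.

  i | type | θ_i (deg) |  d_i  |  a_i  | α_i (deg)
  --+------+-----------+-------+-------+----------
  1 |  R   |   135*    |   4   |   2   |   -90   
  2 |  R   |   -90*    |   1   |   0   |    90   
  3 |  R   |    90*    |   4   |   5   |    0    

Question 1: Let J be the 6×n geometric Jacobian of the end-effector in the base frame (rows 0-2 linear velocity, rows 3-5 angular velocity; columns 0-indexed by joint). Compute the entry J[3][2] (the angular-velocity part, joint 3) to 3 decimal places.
axis z_2 = (0.7071,-0.7071,0.0000); lever o_n−o_2 = (-0.7071,-6.3640,0.0000)
cross product → J_v[:, 2] = (-0.0000,-0.0000,-5.0000)
J_ω[:, 2] = z_2
entry J[3][2] = 0.7071

0.707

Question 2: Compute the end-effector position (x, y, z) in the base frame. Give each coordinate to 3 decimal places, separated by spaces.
after link 1: o_1 = (-1.4142, 1.4142, 4.0000)
after link 2: o_2 = (-2.1213, 0.7071, 4.0000)
after link 3: o_3 = (-2.8284, -5.6569, 4.0000)

-2.828 -5.657 4.000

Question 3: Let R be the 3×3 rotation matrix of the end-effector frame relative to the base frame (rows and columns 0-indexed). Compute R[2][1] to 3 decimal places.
-1.000

End-effector y-axis (col 1 of R) = (-0.0000,-0.0000,-1.0000)
R[2][1] = -1.0000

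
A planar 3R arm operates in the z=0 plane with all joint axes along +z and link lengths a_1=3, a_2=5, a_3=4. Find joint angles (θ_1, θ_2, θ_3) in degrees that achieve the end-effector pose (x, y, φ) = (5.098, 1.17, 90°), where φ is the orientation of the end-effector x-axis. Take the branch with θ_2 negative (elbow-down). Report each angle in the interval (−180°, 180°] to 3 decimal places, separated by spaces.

30.003 -90.003 150.000

wrist centre = target − a_3·(cos φ, sin φ) = (5.0980, -2.8300)
cos θ_2 = (33.9985−3²−5²)/(2·3·5) = -0.0000; θ_2 = -90.0029° (elbow-down)
β = atan2(-2.8300,5.0980) = -29.0355°; ψ = atan2(-5.0000,2.9998) = -59.0383°
θ_1 = β − ψ = 30.0028°
θ_3 = φ − θ_1 − θ_2 = 150.0000° (wrapped to (-180°,180°])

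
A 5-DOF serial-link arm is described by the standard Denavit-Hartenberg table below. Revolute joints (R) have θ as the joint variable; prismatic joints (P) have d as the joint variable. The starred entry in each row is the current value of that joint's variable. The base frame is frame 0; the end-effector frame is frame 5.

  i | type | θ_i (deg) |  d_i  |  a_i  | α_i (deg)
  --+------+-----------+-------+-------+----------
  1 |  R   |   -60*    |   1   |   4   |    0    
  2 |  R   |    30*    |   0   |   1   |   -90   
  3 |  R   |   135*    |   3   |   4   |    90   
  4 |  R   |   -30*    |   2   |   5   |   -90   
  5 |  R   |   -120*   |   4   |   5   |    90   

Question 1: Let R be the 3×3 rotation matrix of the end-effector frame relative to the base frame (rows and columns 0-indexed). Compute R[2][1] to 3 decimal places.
-0.354

End-effector y-axis (col 1 of R) = (0.1268,0.9268,-0.3536)
R[2][1] = -0.3536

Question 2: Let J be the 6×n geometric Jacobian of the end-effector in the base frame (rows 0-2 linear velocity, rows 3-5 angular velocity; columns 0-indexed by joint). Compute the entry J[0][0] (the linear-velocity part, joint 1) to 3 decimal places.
axis z_0 = ẑ; lever o_n−o_0 = (4.3494,1.2002,-9.2496)
cross product → J_v[:, 0] = (-1.2002,4.3494,0.0000)
J_ω[:, 0] = z_0
entry J[0][0] = -1.2002

-1.200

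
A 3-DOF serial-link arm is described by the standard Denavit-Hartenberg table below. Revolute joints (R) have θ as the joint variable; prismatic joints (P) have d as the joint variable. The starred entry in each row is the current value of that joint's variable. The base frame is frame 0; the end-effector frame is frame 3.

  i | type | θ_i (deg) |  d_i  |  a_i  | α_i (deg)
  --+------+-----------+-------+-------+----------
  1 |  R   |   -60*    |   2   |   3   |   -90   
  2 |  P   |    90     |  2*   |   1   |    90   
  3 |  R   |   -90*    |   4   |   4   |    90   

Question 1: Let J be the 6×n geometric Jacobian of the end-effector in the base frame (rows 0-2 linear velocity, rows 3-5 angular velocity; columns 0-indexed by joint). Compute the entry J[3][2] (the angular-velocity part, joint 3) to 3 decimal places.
axis z_2 = (0.5000,-0.8660,0.0000); lever o_n−o_2 = (-1.4641,-5.4641,-0.0000)
cross product → J_v[:, 2] = (0.0000,0.0000,-4.0000)
J_ω[:, 2] = z_2
entry J[3][2] = 0.5000

0.500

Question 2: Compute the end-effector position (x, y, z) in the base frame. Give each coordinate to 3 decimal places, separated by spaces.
1.768 -7.062 1.000

after link 1: o_1 = (1.5000, -2.5981, 2.0000)
after link 2: o_2 = (3.2321, -1.5981, 1.0000)
after link 3: o_3 = (1.7679, -7.0622, 1.0000)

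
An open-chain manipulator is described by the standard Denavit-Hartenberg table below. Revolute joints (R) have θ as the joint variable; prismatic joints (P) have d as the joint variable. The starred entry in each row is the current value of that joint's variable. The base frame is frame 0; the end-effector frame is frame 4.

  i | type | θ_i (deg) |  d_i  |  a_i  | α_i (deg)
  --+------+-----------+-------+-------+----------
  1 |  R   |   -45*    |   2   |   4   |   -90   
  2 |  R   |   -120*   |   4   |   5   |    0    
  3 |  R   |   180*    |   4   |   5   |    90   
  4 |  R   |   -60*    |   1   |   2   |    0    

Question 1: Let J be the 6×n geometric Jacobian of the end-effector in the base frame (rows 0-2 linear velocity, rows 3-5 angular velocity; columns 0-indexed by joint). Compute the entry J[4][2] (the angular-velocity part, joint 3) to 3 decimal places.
axis z_2 = (0.7071,0.7071,0.0000); lever o_n−o_2 = (4.3374,-1.1300,-4.6962)
cross product → J_v[:, 2] = (-3.3207,3.3207,-3.8660)
J_ω[:, 2] = z_2
entry J[4][2] = 0.7071

0.707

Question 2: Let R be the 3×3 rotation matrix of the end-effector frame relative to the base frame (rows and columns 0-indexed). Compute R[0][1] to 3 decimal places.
0.660

End-effector y-axis (col 1 of R) = (0.6597,0.0474,-0.7500)
R[0][1] = 0.6597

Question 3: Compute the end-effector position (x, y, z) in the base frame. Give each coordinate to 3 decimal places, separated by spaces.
after link 1: o_1 = (2.8284, -2.8284, 2.0000)
after link 2: o_2 = (3.8891, 1.7678, 6.3301)
after link 3: o_3 = (8.4853, 2.8284, 2.0000)
after link 4: o_4 = (8.2265, 0.6378, 1.6340)

8.226 0.638 1.634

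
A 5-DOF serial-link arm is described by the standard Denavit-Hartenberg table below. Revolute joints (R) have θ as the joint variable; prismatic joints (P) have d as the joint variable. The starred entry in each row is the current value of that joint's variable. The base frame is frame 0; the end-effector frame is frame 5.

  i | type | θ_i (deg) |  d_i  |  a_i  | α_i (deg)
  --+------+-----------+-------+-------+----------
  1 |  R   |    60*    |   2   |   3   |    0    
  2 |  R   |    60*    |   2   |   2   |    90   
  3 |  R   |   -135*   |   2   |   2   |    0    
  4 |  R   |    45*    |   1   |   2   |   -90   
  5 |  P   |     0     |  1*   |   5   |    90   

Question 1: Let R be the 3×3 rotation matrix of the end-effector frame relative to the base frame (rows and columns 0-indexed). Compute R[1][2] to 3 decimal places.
End-effector z-axis (col 2 of R) = (0.8660,0.5000,0.0000)
R[1][2] = 0.5000

0.500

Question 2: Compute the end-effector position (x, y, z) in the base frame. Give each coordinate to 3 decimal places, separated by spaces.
3.305 5.471 -4.414

after link 1: o_1 = (1.5000, 2.5981, 2.0000)
after link 2: o_2 = (0.5000, 4.3301, 4.0000)
after link 3: o_3 = (2.9392, 4.1054, 2.5858)
after link 4: o_4 = (3.8052, 4.6054, 0.5858)
after link 5: o_5 = (3.3052, 5.4714, -4.4142)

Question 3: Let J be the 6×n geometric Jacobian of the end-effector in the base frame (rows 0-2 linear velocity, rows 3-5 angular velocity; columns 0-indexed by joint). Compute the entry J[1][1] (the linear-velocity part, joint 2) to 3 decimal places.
1.805

axis z_1 = (0.0000,0.0000,1.0000); lever o_n−o_1 = (1.8052,2.8733,-6.4142)
cross product → J_v[:, 1] = (-2.8733,1.8052,0.0000)
J_ω[:, 1] = z_1
entry J[1][1] = 1.8052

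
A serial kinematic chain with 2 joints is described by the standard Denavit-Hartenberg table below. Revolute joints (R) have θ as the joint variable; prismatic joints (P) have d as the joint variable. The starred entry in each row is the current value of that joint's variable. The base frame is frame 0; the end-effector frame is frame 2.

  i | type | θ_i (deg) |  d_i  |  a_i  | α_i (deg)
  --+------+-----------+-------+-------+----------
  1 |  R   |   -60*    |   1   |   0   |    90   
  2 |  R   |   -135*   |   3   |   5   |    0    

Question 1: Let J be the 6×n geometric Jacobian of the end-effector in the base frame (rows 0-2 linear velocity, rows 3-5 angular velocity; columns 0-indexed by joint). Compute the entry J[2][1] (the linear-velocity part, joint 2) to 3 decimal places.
-3.536

axis z_1 = (-0.8660,-0.5000,0.0000); lever o_n−o_1 = (-4.3658,1.5619,-3.5355)
cross product → J_v[:, 1] = (1.7678,-3.0619,-3.5355)
J_ω[:, 1] = z_1
entry J[2][1] = -3.5355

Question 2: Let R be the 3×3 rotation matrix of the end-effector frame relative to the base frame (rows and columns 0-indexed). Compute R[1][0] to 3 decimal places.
End-effector x-axis (col 0 of R) = (-0.3536,0.6124,-0.7071)
R[1][0] = 0.6124

0.612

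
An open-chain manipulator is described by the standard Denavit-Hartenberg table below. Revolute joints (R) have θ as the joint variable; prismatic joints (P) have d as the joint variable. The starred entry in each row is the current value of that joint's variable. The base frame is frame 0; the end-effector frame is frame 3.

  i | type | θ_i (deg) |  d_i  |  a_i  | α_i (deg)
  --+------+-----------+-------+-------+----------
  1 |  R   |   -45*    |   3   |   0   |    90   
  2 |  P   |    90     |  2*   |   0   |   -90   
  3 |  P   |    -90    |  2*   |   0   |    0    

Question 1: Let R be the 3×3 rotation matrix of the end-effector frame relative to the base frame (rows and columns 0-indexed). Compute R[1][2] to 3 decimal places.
End-effector z-axis (col 2 of R) = (-0.7071,0.7071,0.0000)
R[1][2] = 0.7071

0.707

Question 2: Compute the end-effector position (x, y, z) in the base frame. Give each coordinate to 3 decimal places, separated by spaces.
-2.828 -0.000 3.000

after link 1: o_1 = (0.0000, 0.0000, 3.0000)
after link 2: o_2 = (-1.4142, -1.4142, 3.0000)
after link 3: o_3 = (-2.8284, -0.0000, 3.0000)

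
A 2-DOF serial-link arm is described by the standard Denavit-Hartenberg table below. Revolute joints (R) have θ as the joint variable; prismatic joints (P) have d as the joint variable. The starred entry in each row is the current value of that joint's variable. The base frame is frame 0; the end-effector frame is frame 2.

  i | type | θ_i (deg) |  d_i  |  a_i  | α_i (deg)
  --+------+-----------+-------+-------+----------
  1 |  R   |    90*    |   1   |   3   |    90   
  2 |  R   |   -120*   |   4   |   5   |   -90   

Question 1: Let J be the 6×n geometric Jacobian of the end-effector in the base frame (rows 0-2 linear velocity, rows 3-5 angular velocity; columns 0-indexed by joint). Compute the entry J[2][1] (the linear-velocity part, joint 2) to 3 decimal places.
axis z_1 = (1.0000,-0.0000,0.0000); lever o_n−o_1 = (4.0000,-2.5000,-4.3301)
cross product → J_v[:, 1] = (0.0000,4.3301,-2.5000)
J_ω[:, 1] = z_1
entry J[2][1] = -2.5000

-2.500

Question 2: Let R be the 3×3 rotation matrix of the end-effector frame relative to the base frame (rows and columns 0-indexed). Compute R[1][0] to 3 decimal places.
End-effector x-axis (col 0 of R) = (0.0000,-0.5000,-0.8660)
R[1][0] = -0.5000

-0.500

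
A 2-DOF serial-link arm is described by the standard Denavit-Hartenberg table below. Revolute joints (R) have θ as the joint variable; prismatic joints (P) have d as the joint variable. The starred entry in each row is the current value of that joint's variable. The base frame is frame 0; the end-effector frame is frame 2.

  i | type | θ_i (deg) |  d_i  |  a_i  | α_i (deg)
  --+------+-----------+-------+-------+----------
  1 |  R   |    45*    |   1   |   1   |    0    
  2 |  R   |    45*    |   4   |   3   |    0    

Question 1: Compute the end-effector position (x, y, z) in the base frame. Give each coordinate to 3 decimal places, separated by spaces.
0.707 3.707 5.000

after link 1: o_1 = (0.7071, 0.7071, 1.0000)
after link 2: o_2 = (0.7071, 3.7071, 5.0000)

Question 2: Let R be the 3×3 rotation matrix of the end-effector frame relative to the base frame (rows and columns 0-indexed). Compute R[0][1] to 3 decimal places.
End-effector y-axis (col 1 of R) = (-1.0000,0.0000,0.0000)
R[0][1] = -1.0000

-1.000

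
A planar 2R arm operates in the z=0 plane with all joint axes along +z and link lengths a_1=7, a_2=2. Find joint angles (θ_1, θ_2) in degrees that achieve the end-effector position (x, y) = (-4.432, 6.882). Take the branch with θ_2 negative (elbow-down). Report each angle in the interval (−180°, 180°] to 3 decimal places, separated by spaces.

134.996 -59.989

cos θ_2 = (67.0045−7²−2²)/(2·7·2) = 0.5002; θ_2 = -59.9893° (elbow-down)
β = atan2(6.8820,-4.4320) = 122.7815°; ψ = atan2(-1.7319,8.0003) = -12.2146°
θ_1 = β − ψ = 134.9961°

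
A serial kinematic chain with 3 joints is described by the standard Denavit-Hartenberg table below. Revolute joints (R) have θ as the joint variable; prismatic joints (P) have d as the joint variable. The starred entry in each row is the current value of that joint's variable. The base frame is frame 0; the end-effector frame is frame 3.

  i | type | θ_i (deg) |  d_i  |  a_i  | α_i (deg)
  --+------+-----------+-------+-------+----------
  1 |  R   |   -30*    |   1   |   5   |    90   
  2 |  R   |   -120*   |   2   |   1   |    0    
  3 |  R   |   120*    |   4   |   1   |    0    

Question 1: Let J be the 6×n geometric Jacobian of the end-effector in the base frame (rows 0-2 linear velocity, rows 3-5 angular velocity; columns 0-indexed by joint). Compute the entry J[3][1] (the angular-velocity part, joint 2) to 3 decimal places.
-0.500

axis z_1 = (-0.5000,-0.8660,0.0000); lever o_n−o_1 = (-2.5670,-5.4462,-0.8660)
cross product → J_v[:, 1] = (0.7500,-0.4330,0.5000)
J_ω[:, 1] = z_1
entry J[3][1] = -0.5000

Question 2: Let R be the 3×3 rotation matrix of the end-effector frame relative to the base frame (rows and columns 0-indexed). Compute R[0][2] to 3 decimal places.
-0.500

End-effector z-axis (col 2 of R) = (-0.5000,-0.8660,0.0000)
R[0][2] = -0.5000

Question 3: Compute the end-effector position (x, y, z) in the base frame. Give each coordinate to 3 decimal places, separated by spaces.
1.763 -7.946 0.134

after link 1: o_1 = (4.3301, -2.5000, 1.0000)
after link 2: o_2 = (2.8971, -3.9821, 0.1340)
after link 3: o_3 = (1.7631, -7.9462, 0.1340)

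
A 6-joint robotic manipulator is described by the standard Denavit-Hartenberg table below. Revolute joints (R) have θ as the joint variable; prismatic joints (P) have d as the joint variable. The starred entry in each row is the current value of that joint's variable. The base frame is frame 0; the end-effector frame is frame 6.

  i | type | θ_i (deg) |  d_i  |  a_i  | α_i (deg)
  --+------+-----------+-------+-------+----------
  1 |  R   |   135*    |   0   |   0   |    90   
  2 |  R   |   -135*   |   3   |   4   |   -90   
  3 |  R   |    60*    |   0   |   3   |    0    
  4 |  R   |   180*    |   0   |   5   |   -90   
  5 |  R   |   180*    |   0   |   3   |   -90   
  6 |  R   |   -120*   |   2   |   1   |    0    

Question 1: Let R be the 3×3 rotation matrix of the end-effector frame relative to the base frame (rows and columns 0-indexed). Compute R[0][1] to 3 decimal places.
End-effector y-axis (col 1 of R) = (0.0795,-0.7866,-0.6124)
R[0][1] = 0.0795

0.079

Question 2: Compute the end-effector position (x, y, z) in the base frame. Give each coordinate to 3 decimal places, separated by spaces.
3.621 0.621 -4.950

after link 1: o_1 = (0.0000, 0.0000, 0.0000)
after link 2: o_2 = (4.1213, 0.1213, -2.8284)
after link 3: o_3 = (3.0342, -2.4658, -3.8891)
after link 4: o_4 = (4.8461, 1.8461, -2.1213)
after link 5: o_5 = (3.7589, -0.7411, -3.1820)
after link 6: o_6 = (3.6213, 0.6213, -4.9497)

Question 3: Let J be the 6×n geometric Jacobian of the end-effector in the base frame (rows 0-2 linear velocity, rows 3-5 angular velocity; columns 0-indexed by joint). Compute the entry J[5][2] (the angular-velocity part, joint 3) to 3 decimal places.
-0.707

axis z_2 = (-0.5000,0.5000,-0.7071); lever o_n−o_2 = (-0.5000,0.5000,-2.1213)
cross product → J_v[:, 2] = (-0.7071,-0.7071,-0.0000)
J_ω[:, 2] = z_2
entry J[5][2] = -0.7071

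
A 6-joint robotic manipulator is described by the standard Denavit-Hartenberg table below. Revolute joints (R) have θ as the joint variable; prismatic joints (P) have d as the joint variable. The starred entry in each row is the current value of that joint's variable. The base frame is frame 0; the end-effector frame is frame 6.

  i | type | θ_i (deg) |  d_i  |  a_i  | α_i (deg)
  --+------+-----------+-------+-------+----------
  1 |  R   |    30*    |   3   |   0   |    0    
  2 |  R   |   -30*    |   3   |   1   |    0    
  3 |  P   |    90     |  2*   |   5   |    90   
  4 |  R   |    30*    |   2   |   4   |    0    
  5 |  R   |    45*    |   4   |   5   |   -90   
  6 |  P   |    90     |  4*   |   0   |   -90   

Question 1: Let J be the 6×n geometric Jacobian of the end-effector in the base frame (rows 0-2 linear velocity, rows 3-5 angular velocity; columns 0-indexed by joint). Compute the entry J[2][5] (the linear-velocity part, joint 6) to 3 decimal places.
prismatic axis z_5 = (-0.0000,-0.9659,0.2588)
J_v[:, 5] = z_5; J_ω[:, 5] = (0,0,0)
entry J[2][5] = 0.2588

0.259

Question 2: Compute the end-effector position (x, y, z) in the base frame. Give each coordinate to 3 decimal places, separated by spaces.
after link 1: o_1 = (0.0000, 0.0000, 3.0000)
after link 2: o_2 = (1.0000, 0.0000, 6.0000)
after link 3: o_3 = (1.0000, 5.0000, 8.0000)
after link 4: o_4 = (3.0000, 8.4641, 10.0000)
after link 5: o_5 = (7.0000, 9.7582, 14.8296)
after link 6: o_6 = (7.0000, 5.8945, 15.8649)

7.000 5.894 15.865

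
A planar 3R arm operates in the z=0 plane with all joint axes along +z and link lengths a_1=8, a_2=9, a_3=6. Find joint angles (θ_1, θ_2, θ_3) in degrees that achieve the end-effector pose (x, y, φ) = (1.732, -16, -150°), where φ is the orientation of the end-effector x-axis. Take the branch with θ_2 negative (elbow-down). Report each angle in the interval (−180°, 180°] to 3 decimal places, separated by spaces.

-30.000 -60.000 -60.000

wrist centre = target − a_3·(cos φ, sin φ) = (6.9282, -13.0000)
cos θ_2 = (216.9993−8²−9²)/(2·8·9) = 0.5000; θ_2 = -60.0003° (elbow-down)
β = atan2(-13.0000,6.9282) = -61.9453°; ψ = atan2(-7.7943,12.5000) = -31.9453°
θ_1 = β − ψ = -30.0000°
θ_3 = φ − θ_1 − θ_2 = -59.9997° (wrapped to (-180°,180°])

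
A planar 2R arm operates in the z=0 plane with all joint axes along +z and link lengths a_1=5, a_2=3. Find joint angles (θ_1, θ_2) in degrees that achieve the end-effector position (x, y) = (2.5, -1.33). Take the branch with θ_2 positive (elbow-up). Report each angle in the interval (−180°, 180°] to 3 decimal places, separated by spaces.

cos θ_2 = (8.0189−5²−3²)/(2·5·3) = -0.8660; θ_2 = 150.0013° (elbow-up)
β = atan2(-1.3300,2.5000) = -28.0130°; ψ = atan2(1.4999,2.4019) = 31.9841°
θ_1 = β − ψ = -59.9971°

-59.997 150.001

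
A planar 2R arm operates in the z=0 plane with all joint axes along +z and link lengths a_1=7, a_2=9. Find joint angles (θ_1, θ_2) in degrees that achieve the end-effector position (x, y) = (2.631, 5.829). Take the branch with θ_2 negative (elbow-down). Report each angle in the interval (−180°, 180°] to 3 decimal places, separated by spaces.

150.003 -135.003

cos θ_2 = (40.8994−7²−9²)/(2·7·9) = -0.7071; θ_2 = -135.0033° (elbow-down)
β = atan2(5.8290,2.6310) = 65.7073°; ψ = atan2(-6.3636,0.6357) = -84.2955°
θ_1 = β − ψ = 150.0028°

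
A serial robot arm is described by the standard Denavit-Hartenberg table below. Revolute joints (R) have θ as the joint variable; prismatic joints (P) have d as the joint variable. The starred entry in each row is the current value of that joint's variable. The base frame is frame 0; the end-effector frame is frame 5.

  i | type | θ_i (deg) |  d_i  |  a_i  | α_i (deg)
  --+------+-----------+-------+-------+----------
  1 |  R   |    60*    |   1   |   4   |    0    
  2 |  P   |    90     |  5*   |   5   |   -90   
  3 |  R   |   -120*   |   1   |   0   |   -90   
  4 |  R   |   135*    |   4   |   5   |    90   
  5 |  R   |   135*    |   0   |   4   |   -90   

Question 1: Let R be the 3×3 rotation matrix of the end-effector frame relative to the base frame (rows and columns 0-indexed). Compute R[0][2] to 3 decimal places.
0.497

End-effector z-axis (col 2 of R) = (0.4968,-0.8642,0.0795)
R[0][2] = 0.4968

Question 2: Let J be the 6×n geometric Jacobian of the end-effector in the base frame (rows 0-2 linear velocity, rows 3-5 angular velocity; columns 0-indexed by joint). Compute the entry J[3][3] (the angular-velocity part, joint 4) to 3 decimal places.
axis z_3 = (-0.7500,0.4330,0.5000); lever o_n−o_3 = (-5.0185,4.6705,2.0844)
cross product → J_v[:, 3] = (-1.4327,-0.9459,-1.3298)
J_ω[:, 3] = z_3
entry J[3][3] = -0.7500

-0.750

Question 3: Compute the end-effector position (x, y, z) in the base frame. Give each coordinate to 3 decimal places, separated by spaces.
-7.849 9.769 8.084

after link 1: o_1 = (2.0000, 3.4641, 1.0000)
after link 2: o_2 = (-2.3301, 5.9641, 6.0000)
after link 3: o_3 = (-2.8301, 5.0981, 6.0000)
after link 4: o_4 = (-5.5933, 10.7759, 4.9381)
after link 5: o_5 = (-7.8486, 9.7686, 8.0844)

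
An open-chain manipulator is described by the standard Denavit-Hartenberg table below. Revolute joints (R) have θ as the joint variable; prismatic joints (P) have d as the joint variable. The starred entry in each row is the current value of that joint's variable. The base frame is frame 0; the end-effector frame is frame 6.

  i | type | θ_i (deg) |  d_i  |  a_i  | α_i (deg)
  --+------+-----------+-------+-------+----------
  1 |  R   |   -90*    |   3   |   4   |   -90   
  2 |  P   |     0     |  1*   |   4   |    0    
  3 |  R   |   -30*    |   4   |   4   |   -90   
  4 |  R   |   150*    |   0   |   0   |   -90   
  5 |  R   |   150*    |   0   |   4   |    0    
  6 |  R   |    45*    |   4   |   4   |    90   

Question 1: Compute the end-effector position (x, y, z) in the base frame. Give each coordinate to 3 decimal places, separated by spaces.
12.128 -14.746 8.009

after link 1: o_1 = (0.0000, -4.0000, 3.0000)
after link 2: o_2 = (1.0000, -8.0000, 3.0000)
after link 3: o_3 = (5.0000, -11.4641, 5.0000)
after link 4: o_4 = (5.0000, -11.4641, 5.0000)
after link 5: o_5 = (6.7321, -13.0622, 8.2321)
after link 6: o_6 = (12.1280, -14.7455, 8.0085)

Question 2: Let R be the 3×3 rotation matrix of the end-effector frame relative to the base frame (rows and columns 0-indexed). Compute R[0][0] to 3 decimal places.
End-effector x-axis (col 0 of R) = (0.4830,-0.8539,0.1941)
R[0][0] = 0.4830

0.483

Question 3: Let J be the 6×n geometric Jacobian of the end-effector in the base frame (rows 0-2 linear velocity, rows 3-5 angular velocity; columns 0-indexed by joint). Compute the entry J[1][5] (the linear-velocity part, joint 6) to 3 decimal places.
axis z_5 = (0.8660,0.4330,-0.2500); lever o_n−o_5 = (5.3960,-1.6834,-0.2235)
cross product → J_v[:, 5] = (-0.5176,-1.1554,-3.7944)
J_ω[:, 5] = z_5
entry J[1][5] = -1.1554

-1.155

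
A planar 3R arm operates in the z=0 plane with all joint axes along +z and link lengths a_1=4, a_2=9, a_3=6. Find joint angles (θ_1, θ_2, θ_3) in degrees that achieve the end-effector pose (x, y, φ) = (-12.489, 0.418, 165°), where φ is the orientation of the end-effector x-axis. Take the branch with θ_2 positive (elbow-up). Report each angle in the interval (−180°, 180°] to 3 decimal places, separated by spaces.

79.248 134.998 -49.246

wrist centre = target − a_3·(cos φ, sin φ) = (-6.6934, -1.1349)
cos θ_2 = (46.0902−4²−9²)/(2·4·9) = -0.7071; θ_2 = 134.9978° (elbow-up)
β = atan2(-1.1349,-6.6934) = -170.3767°; ψ = atan2(6.3642,-2.3637) = 110.3754°
θ_1 = β − ψ = -280.7521°
θ_3 = φ − θ_1 − θ_2 = -49.2457° (wrapped to (-180°,180°])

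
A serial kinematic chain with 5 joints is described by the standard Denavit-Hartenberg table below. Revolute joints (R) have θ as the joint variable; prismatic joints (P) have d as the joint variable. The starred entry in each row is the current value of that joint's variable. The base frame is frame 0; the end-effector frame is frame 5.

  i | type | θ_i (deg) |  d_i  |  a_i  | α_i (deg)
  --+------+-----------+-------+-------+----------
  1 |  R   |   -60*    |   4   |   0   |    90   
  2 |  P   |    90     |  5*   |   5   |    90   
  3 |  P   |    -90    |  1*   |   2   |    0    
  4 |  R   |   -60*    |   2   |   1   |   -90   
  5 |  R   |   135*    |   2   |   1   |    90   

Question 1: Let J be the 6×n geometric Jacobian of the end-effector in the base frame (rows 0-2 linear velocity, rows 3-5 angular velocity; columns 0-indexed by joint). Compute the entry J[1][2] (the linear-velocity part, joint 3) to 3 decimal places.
prismatic axis z_2 = (0.5000,-0.8660,-0.0000)
J_v[:, 2] = z_2; J_ω[:, 2] = (0,0,0)
entry J[1][2] = -0.8660

-0.866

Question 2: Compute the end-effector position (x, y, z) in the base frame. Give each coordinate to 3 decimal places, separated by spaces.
after link 1: o_1 = (0.0000, 0.0000, 4.0000)
after link 2: o_2 = (-4.3301, -2.5000, 9.0000)
after link 3: o_3 = (-2.0981, -2.3660, 9.0000)
after link 4: o_4 = (-0.6651, -3.8481, 8.1340)
after link 5: o_5 = (0.1752, -2.5465, 9.7463)

0.175 -2.546 9.746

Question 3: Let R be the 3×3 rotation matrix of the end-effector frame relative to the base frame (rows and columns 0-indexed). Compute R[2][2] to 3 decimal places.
-0.612

End-effector z-axis (col 2 of R) = (-0.0474,0.7891,-0.6124)
R[2][2] = -0.6124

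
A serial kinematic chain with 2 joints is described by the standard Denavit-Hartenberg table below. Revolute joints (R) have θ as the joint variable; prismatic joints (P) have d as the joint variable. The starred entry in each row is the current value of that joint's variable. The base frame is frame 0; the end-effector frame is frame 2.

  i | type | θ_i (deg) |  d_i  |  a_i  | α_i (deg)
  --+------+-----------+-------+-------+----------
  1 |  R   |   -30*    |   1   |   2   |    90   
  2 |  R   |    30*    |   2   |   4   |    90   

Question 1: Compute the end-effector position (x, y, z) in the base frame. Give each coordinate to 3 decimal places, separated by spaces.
after link 1: o_1 = (1.7321, -1.0000, 1.0000)
after link 2: o_2 = (3.7321, -4.4641, 3.0000)

3.732 -4.464 3.000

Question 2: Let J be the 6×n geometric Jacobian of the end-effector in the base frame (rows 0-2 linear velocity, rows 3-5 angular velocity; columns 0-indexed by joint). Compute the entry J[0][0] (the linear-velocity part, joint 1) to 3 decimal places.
4.464

axis z_0 = ẑ; lever o_n−o_0 = (3.7321,-4.4641,3.0000)
cross product → J_v[:, 0] = (4.4641,3.7321,-0.0000)
J_ω[:, 0] = z_0
entry J[0][0] = 4.4641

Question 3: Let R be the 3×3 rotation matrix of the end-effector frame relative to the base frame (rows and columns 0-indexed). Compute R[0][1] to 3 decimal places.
-0.500

End-effector y-axis (col 1 of R) = (-0.5000,-0.8660,0.0000)
R[0][1] = -0.5000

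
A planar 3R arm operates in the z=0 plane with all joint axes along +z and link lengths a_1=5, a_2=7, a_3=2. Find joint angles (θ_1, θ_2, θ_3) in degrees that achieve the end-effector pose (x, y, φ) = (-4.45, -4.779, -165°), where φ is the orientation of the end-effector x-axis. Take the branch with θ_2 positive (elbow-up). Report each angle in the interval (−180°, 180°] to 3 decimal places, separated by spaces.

149.999 135.003 -90.002

wrist centre = target − a_3·(cos φ, sin φ) = (-2.5181, -4.2614)
cos θ_2 = (24.5003−5²−7²)/(2·5·7) = -0.7071; θ_2 = 135.0026° (elbow-up)
β = atan2(-4.2614,-2.5181) = -120.5799°; ψ = atan2(4.9495,0.0500) = 89.4209°
θ_1 = β − ψ = -210.0008°
θ_3 = φ − θ_1 − θ_2 = -90.0018° (wrapped to (-180°,180°])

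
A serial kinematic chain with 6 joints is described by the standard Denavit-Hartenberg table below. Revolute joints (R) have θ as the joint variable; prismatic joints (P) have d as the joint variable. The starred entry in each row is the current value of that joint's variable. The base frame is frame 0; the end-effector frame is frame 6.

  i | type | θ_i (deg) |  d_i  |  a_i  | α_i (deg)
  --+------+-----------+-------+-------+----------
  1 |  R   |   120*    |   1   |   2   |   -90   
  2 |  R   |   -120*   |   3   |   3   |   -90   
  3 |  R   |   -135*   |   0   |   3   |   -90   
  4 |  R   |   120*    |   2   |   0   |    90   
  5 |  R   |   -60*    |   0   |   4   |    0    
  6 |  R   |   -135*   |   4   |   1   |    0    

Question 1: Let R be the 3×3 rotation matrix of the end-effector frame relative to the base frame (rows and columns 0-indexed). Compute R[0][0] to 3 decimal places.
End-effector x-axis (col 0 of R) = (-0.8561,0.4338,0.2810)
R[0][0] = -0.8561

-0.856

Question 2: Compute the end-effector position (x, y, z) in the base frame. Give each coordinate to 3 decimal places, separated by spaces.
-5.762 -2.725 -2.230

after link 1: o_1 = (-1.0000, 1.7321, 1.0000)
after link 2: o_2 = (-2.8481, -1.0670, 3.5981)
after link 3: o_3 = (-5.2155, -1.2091, 1.7610)
after link 4: o_4 = (-6.0867, -2.5286, 2.9857)
after link 5: o_5 = (-3.0386, -1.4948, 0.6107)
after link 6: o_6 = (-5.7624, -2.7252, -2.2296)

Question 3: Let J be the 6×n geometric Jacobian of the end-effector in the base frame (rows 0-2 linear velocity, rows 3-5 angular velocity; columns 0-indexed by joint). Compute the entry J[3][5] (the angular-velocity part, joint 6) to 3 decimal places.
-0.467

axis z_5 = (-0.4669,-0.4160,-0.7803); lever o_n−o_5 = (-2.7238,-1.2303,-2.8403)
cross product → J_v[:, 5] = (0.2216,0.7992,-0.5587)
J_ω[:, 5] = z_5
entry J[3][5] = -0.4669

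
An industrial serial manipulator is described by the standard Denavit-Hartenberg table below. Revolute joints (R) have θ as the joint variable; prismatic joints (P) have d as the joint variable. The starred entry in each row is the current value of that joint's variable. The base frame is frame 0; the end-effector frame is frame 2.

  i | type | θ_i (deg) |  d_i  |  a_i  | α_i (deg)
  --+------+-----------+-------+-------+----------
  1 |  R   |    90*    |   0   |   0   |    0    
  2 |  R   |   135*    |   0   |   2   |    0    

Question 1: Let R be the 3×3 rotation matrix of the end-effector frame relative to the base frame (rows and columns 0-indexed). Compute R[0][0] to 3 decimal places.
End-effector x-axis (col 0 of R) = (-0.7071,-0.7071,0.0000)
R[0][0] = -0.7071

-0.707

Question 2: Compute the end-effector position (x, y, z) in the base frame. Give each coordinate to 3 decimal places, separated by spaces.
-1.414 -1.414 0.000

after link 1: o_1 = (0.0000, 0.0000, 0.0000)
after link 2: o_2 = (-1.4142, -1.4142, 0.0000)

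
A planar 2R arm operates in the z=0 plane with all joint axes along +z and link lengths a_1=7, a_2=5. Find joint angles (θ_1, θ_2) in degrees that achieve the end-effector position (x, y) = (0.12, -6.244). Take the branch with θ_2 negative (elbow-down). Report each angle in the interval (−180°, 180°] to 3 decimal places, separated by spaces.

-45.001 -119.998

cos θ_2 = (39.0019−7²−5²)/(2·7·5) = -0.5000; θ_2 = -119.9982° (elbow-down)
β = atan2(-6.2440,0.1200) = -88.8990°; ψ = atan2(-4.3302,4.5001) = -43.8975°
θ_1 = β − ψ = -45.0015°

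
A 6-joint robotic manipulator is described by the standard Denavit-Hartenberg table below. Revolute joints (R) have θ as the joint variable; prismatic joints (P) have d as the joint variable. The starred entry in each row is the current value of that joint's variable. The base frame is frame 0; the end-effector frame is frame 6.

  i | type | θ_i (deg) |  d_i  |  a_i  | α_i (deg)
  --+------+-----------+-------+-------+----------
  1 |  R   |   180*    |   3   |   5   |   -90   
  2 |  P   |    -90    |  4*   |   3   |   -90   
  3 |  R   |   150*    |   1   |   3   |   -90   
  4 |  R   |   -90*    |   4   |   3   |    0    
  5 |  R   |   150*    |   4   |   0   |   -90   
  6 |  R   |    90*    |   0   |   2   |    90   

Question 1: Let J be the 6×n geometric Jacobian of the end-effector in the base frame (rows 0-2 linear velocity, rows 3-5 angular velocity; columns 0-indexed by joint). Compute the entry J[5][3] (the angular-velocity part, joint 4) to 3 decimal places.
-0.500

axis z_3 = (-0.0000,-0.8660,-0.5000); lever o_n−o_3 = (-3.0000,-5.1962,-3.0000)
cross product → J_v[:, 3] = (0.0000,1.5000,-2.5981)
J_ω[:, 3] = z_3
entry J[5][3] = -0.5000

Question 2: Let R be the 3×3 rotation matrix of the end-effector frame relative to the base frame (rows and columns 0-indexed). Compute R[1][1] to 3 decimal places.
End-effector y-axis (col 1 of R) = (0.5000,-0.4330,0.7500)
R[1][1] = -0.4330

-0.433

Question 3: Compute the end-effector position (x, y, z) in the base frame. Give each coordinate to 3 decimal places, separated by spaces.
after link 1: o_1 = (-5.0000, 0.0000, 3.0000)
after link 2: o_2 = (-5.0000, -4.0000, 6.0000)
after link 3: o_3 = (-6.0000, -2.5000, 3.4019)
after link 4: o_4 = (-9.0000, -5.9641, 1.4019)
after link 5: o_5 = (-9.0000, -9.4282, -0.5981)
after link 6: o_6 = (-9.0000, -7.6962, 0.4019)

-9.000 -7.696 0.402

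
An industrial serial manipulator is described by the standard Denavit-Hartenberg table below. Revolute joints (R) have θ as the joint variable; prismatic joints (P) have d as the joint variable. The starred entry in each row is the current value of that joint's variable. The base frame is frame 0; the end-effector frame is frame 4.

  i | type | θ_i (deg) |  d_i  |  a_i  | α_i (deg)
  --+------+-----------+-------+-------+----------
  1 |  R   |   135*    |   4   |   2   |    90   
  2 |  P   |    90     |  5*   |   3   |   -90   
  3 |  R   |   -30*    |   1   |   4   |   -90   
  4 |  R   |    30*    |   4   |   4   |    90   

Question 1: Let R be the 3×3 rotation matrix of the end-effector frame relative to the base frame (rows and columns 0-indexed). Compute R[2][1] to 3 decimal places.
End-effector y-axis (col 1 of R) = (-0.6124,-0.6124,0.5000)
R[2][1] = 0.5000

0.500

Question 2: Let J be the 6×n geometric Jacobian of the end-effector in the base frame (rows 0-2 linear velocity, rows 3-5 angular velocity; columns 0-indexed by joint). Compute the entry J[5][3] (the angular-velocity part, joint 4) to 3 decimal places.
axis z_3 = (-0.6124,-0.6124,0.5000); lever o_n−o_3 = (-2.6390,0.1895,5.0000)
cross product → J_v[:, 3] = (-3.1566,1.7424,-1.7321)
J_ω[:, 3] = z_3
entry J[5][3] = 0.5000

0.500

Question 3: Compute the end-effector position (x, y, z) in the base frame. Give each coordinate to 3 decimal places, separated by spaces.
after link 1: o_1 = (-1.4142, 1.4142, 4.0000)
after link 2: o_2 = (2.1213, 4.9497, 7.0000)
after link 3: o_3 = (4.2426, 5.6569, 10.4641)
after link 4: o_4 = (1.6037, 5.8463, 15.4641)

1.604 5.846 15.464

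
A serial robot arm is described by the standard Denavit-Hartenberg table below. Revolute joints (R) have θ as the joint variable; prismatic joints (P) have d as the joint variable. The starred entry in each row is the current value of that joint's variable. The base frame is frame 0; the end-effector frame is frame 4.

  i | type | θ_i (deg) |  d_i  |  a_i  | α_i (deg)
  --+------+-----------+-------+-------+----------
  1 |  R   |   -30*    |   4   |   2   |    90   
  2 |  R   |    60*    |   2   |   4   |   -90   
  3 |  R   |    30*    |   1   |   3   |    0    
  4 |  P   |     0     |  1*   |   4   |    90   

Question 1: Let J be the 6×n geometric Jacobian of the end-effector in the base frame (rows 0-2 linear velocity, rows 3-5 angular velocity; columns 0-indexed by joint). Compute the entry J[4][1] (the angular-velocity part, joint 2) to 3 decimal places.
axis z_1 = (-0.5000,-0.8660,0.0000); lever o_n−o_1 = (3.6071,-0.3505,9.7141)
cross product → J_v[:, 1] = (-8.4127,4.8571,3.2990)
J_ω[:, 1] = z_1
entry J[4][1] = -0.8660

-0.866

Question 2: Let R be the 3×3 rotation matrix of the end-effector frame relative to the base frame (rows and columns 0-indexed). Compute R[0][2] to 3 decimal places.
End-effector z-axis (col 2 of R) = (-0.2165,-0.8750,0.4330)
R[0][2] = -0.2165

-0.217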